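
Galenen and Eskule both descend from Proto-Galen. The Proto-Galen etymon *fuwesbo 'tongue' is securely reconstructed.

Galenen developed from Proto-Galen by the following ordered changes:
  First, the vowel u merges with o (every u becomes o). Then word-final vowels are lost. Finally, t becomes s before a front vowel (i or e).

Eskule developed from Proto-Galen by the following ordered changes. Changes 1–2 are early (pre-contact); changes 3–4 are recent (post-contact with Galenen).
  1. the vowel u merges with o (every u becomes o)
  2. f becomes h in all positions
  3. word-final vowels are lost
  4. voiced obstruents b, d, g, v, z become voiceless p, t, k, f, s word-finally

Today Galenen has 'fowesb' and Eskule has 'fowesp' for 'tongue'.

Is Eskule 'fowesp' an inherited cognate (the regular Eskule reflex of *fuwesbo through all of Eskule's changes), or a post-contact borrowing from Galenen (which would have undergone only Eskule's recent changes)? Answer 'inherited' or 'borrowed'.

If inherited, *fuwesbo would pass through all of Eskule's changes:
Eskule: *fuwesbo
  fuwesbo → fowesbo   [vowel merger]
  fowesbo → howesbo   [unconditioned shift]
  howesbo → howesb   [apocope]
  howesb → howesp   [final devoicing]
  giving Eskule howesp.
If borrowed from Galenen 'fowesb' after the early changes, it would undergo only the recent ones:
  rule 3 (apocope): no change (fowesb)
  rule 4 (final devoicing): fowesb → fowesp
  ⇒ as a loan: fowesp
Eskule 'fowesp' matches the loan outcome 'fowesp', not the inherited 'howesp' — it skipped the early Eskule changes, so it was borrowed from Galenen.

borrowed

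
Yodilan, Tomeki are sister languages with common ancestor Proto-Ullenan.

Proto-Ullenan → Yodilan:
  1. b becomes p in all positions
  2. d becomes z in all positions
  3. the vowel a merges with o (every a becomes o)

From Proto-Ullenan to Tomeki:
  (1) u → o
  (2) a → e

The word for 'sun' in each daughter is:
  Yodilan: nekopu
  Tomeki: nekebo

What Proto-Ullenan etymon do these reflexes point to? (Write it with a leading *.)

*nekabu

Position 6: Yodilan has u, Tomeki has o. Yodilan preserves u here (none of its changes turn any other segment into u), so the proto-segment is *u.
Position 4: Yodilan has o, Tomeki has e. Taking the neighbouring segments as reconstructed: Yodilan o could go back to *a or *o; Tomeki e could go back to *a or *e — the one source consistent with every daughter is *a.
This points to *nekabu. Verify forward in each daughter:
Yodilan: start from *nekabu.
  rule 1 (unconditioned shift): nekabu → nekapu
  rule 2: no change — nekapu
  rule 3 (vowel merger): nekapu → nekopu
  ⇒ Yodilan nekopu
Tomeki: start from *nekabu.
  rule 1 (vowel merger): nekabu → nekabo
  rule 2 (vowel merger): nekabo → nekebo
  ⇒ Tomeki nekebo
No other proto-form is consistent with every reflex, so the reconstruction is *nekabu.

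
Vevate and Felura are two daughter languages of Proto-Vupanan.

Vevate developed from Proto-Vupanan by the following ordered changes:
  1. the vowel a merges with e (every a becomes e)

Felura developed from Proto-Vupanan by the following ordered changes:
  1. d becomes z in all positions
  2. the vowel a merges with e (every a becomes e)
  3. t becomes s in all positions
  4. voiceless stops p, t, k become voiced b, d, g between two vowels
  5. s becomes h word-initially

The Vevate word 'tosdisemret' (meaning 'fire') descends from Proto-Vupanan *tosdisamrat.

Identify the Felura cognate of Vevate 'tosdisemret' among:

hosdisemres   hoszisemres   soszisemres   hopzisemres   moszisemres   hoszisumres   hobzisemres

hoszisemres

Felura: *tosdisamrat
  tosdisamrat → toszisamrat   [unconditioned shift]
  toszisamrat → toszisemret   [vowel merger]
  toszisemret → soszisemres   [unconditioned shift]
  soszisemres (rule 4 does not apply)
  soszisemres → hoszisemres   [debuccalisation]
  giving Felura hoszisemres.
Among the options, 'hoszisemres' alone shows every Felura change applied in order.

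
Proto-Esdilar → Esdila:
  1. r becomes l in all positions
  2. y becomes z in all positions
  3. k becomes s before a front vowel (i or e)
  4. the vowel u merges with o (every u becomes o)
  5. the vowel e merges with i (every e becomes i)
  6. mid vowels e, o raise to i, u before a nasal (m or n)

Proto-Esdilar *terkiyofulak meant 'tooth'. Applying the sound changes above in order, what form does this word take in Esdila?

tilsizofolak

Esdila: *terkiyofulak
  terkiyofulak → telkiyofulak   [unconditioned shift]
  telkiyofulak → telkizofulak   [unconditioned shift]
  telkizofulak → telsizofulak   [palatalisation]
  telsizofulak → telsizofolak   [vowel merger]
  telsizofolak → tilsizofolak   [vowel merger]
  tilsizofolak (rule 6 does not apply)
  giving Esdila tilsizofolak.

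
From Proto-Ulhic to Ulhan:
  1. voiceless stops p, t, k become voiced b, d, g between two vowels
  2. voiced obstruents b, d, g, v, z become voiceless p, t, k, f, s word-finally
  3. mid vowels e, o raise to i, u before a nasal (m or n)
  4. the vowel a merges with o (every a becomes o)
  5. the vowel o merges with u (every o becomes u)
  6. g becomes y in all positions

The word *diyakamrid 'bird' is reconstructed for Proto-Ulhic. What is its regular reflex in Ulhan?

diyuyumrit

Ulhan: start from *diyakamrid.
  rule 1 (intervocalic voicing): diyakamrid → diyagamrid
  rule 2 (final devoicing): diyagamrid → diyagamrit
  rule 3: no change — diyagamrit
  rule 4 (vowel merger): diyagamrit → diyogomrit
  rule 5 (vowel merger): diyogomrit → diyugumrit
  rule 6 (unconditioned shift): diyugumrit → diyuyumrit
  ⇒ Ulhan diyuyumrit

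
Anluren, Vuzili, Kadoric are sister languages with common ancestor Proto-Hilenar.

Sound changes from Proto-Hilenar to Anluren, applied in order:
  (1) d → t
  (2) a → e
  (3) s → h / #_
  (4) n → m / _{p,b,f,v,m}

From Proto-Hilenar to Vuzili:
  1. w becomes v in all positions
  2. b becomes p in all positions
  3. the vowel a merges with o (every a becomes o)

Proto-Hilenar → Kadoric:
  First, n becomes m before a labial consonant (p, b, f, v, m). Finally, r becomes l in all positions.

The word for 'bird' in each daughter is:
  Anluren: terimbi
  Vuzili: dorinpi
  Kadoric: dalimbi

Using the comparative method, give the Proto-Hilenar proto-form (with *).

Position 5: Anluren has m, Vuzili has n, Kadoric has m. Vuzili preserves n here (none of its changes turn any other segment into n), so the proto-segment is *n.
Position 3: Anluren has r, Vuzili has r, Kadoric has l. Anluren preserves r here (none of its changes turn any other segment into r), so the proto-segment is *r.
Position 2: Anluren has e, Vuzili has o, Kadoric has a. Kadoric preserves a here (none of its changes turn any other segment into a), so the proto-segment is *a.
This points to *darinbi. Verify forward in each daughter:
Anluren: *darinbi > tarinbi > terinbi > terimbi  (by unconditioned shift, vowel merger, nasal place assimilation)
Vuzili: *darinbi
  darinbi (rule 1 does not apply)
  darinbi → darinpi   [unconditioned shift]
  darinpi → dorinpi   [vowel merger]
  giving Vuzili dorinpi.
Kadoric: *darinbi > darimbi > dalimbi  (by nasal place assimilation, unconditioned shift)
*darinbi is the unique common source.

*darinbi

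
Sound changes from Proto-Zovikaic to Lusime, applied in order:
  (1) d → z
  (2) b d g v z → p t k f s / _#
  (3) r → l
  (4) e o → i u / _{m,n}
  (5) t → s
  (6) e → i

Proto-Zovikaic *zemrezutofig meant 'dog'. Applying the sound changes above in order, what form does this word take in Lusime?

Lusime: *zemrezutofig
  zemrezutofig (rule 1 does not apply)
  zemrezutofig → zemrezutofik   [final devoicing]
  zemrezutofik → zemlezutofik   [unconditioned shift]
  zemlezutofik → zimlezutofik   [pre-nasal raising]
  zimlezutofik → zimlezusofik   [unconditioned shift]
  zimlezusofik → zimlizusofik   [vowel merger]
  giving Lusime zimlizusofik.

zimlizusofik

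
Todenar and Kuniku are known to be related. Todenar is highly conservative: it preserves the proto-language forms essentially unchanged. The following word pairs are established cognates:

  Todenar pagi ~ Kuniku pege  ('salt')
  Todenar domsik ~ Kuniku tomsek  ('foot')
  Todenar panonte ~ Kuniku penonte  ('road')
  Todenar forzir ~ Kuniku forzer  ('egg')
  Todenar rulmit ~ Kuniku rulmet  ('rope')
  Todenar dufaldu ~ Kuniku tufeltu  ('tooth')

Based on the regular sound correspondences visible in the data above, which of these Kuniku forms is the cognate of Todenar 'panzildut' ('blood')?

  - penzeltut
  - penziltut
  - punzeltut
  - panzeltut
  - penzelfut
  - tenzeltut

panonte ~ penonte — Todenar a corresponds to Kuniku e after a consonant, before a nasal.
domsik ~ tomsek, rulmit ~ rulmet — Todenar i corresponds to Kuniku e after a consonant, before a consonant other than r, m, n, p, b, f, v.
dufaldu ~ tufeltu — Todenar d corresponds to Kuniku t after a consonant, before a back vowel.
Applying these to Todenar 'panzildut':
  panzildut → penzildut   (a→e after a consonant, before a nasal)
  penzildut → penzeldut   (i→e after a consonant, before a consonant other than r, m, n, p, b, f, v)
  penzeldut → penzeltut   (d→t after a consonant, before a back vowel)
So the Kuniku cognate is 'penzeltut'.

penzeltut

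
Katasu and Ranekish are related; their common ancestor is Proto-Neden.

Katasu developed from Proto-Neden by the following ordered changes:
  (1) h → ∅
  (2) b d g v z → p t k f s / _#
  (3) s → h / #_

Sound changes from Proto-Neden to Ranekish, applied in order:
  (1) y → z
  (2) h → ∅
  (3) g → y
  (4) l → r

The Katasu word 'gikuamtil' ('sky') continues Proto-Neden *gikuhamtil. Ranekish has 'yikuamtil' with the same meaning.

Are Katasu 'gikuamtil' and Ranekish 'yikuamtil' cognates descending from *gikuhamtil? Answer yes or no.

Derive the expected Ranekish reflex of *gikuhamtil:
Ranekish: start from *gikuhamtil.
  rule 1: no change — gikuhamtil
  rule 2 (h-loss): gikuhamtil → gikuamtil
  rule 3 (unconditioned shift): gikuamtil → yikuamtil
  rule 4 (unconditioned shift): yikuamtil → yikuamtir
  ⇒ Ranekish yikuamtir
The regular Ranekish reflex would be 'yikuamtir', but the attested form is 'yikuamtil'. The correspondence is irregular, so they are not cognates (the Ranekish form has a different source).

no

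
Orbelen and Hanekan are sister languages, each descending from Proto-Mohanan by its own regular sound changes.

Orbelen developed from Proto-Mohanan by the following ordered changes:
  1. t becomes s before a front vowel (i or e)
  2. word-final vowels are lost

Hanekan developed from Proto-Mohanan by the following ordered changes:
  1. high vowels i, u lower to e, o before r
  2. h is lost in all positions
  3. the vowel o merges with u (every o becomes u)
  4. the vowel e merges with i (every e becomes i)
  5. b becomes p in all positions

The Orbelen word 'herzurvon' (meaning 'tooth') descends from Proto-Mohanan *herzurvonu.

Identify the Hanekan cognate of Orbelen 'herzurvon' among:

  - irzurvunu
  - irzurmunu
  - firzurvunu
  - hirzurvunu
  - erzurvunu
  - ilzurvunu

irzurvunu

Hanekan: *herzurvonu
  herzurvonu → herzorvonu   [pre-rhotic lowering]
  herzorvonu → erzorvonu   [h-loss]
  erzorvonu → erzurvunu   [vowel merger]
  erzurvunu → irzurvunu   [vowel merger]
  irzurvunu (rule 5 does not apply)
  giving Hanekan irzurvunu.
Among the options, 'irzurvunu' alone shows every Hanekan change applied in order.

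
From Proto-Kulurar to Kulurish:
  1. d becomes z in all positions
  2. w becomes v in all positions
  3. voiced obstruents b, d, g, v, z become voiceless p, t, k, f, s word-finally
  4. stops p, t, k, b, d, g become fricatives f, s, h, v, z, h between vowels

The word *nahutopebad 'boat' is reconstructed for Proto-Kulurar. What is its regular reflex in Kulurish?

Kulurish: *nahutopebad
  nahutopebad → nahutopebaz   [unconditioned shift]
  nahutopebaz (rule 2 does not apply)
  nahutopebaz → nahutopebas   [final devoicing]
  nahutopebas → nahusofevas   [intervocalic lenition]
  giving Kulurish nahusofevas.

nahusofevas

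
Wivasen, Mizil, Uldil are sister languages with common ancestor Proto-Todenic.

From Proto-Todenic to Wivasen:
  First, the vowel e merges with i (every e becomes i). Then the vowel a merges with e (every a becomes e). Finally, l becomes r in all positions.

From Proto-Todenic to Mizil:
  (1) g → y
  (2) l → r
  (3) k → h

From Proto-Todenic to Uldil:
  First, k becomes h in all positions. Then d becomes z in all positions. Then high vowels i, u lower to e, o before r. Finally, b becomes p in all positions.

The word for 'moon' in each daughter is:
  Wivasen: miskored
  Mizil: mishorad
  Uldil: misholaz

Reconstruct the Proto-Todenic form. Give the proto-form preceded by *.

*miskolad

Position 7: Wivasen has e, Mizil has a, Uldil has a. Mizil preserves a here (none of its changes turn any other segment into a), so the proto-segment is *a.
Position 8: Wivasen has d, Mizil has d, Uldil has z. Wivasen preserves d here (none of its changes turn any other segment into d), so the proto-segment is *d.
Position 4: Wivasen has k, Mizil has h, Uldil has h. Wivasen preserves k here (none of its changes turn any other segment into k), so the proto-segment is *k.
Verify the candidate proto-form against each daughter:
Wivasen: *miskolad > miskoled > miskored  (by vowel merger, unconditioned shift)
Mizil: *miskolad
  miskolad (rule 1 does not apply)
  miskolad → miskorad   [unconditioned shift]
  miskorad → mishorad   [unconditioned shift]
  giving Mizil mishorad.
Uldil: start from *miskolad.
  rule 1 (unconditioned shift): miskolad → misholad
  rule 2 (unconditioned shift): misholad → misholaz
  rule 3: no change — misholaz
  rule 4: no change — misholaz
  ⇒ Uldil misholaz
No other proto-form is consistent with every reflex, so the reconstruction is *miskolad.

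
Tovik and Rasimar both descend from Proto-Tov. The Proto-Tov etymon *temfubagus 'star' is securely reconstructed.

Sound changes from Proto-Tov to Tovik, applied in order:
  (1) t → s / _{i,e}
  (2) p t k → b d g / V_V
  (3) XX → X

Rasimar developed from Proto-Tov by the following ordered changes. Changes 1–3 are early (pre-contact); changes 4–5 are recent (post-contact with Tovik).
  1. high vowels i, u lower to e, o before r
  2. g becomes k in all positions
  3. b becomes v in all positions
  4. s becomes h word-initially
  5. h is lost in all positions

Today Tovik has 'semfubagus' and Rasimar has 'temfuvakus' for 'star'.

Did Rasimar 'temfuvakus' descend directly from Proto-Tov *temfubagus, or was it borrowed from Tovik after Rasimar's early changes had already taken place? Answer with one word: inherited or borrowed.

If inherited, *temfubagus would pass through all of Rasimar's changes:
Rasimar: start from *temfubagus.
  rule 1: no change — temfubagus
  rule 2 (unconditioned shift): temfubagus → temfubakus
  rule 3 (unconditioned shift): temfubakus → temfuvakus
  rule 4: no change — temfuvakus
  rule 5: no change — temfuvakus
  ⇒ Rasimar temfuvakus
If borrowed from Tovik 'semfubagus' after the early changes, it would undergo only the recent ones:
  rule 4 (debuccalisation): semfubagus → hemfubagus
  rule 5 (h-loss): hemfubagus → emfubagus
  ⇒ as a loan: emfubagus
Rasimar 'temfuvakus' matches the inherited outcome exactly, so it is an inherited cognate, not a loan.

inherited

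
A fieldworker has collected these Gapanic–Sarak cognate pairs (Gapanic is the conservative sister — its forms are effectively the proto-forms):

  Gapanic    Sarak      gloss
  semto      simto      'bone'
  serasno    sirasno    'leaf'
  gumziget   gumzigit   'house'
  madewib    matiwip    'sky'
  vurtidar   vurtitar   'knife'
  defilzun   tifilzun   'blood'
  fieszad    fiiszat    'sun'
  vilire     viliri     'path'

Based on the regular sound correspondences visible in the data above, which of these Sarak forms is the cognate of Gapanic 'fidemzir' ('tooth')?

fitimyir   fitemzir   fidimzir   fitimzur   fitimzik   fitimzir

madewib ~ matiwip — Gapanic d corresponds to Sarak t between vowels (before a front vowel).
semto ~ simto — Gapanic e corresponds to Sarak i after a consonant, before a nasal.
Applying these to Gapanic 'fidemzir':
  fidemzir → fitemzir   (d→t between vowels (before a front vowel))
  fitemzir → fitimzir   (e→i after a consonant, before a nasal)
So the Sarak cognate is 'fitimzir'.

fitimzir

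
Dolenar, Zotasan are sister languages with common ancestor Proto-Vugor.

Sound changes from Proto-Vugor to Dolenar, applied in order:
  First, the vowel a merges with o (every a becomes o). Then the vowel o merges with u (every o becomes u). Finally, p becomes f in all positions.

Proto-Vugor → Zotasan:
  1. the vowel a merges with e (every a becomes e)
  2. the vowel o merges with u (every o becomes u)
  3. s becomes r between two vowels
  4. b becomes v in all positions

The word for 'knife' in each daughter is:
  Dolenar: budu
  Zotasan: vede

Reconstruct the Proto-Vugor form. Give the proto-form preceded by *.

*bada

Position 4: Dolenar has u, Zotasan has e. Taking the neighbouring segments as reconstructed: Dolenar u could go back to *a or *o or *u; Zotasan e could go back to *a or *e — the one source consistent with every daughter is *a.
Position 2: Dolenar has u, Zotasan has e. Taking the neighbouring segments as reconstructed: Dolenar u could go back to *a or *o or *u; Zotasan e could go back to *a or *e — the one source consistent with every daughter is *a.
This points to *bada. Verify forward in each daughter:
Dolenar: start from *bada.
  rule 1 (vowel merger): bada → bodo
  rule 2 (vowel merger): bodo → budu
  rule 3: no change — budu
  ⇒ Dolenar budu
Zotasan: *bada > bede > vede  (by vowel merger, unconditioned shift)
Only *bada yields all of Dolenar budu, Zotasan vede.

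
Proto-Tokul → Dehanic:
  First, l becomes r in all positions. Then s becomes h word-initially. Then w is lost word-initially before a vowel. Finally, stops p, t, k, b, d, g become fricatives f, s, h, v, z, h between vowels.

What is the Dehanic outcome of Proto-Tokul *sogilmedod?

hohirmezod

Dehanic: *sogilmedod
  sogilmedod → sogirmedod   [unconditioned shift]
  sogirmedod → hogirmedod   [debuccalisation]
  hogirmedod (rule 3 does not apply)
  hogirmedod → hohirmezod   [intervocalic lenition]
  giving Dehanic hohirmezod.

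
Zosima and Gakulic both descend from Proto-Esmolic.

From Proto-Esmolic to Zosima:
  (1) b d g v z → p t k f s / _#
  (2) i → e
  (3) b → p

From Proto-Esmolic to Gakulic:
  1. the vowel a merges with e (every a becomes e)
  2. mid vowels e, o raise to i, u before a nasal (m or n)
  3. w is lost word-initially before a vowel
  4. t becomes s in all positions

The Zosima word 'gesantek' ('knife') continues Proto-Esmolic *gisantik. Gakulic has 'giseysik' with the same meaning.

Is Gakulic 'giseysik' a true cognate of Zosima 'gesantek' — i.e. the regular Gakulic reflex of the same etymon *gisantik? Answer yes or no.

no

Derive the expected Gakulic reflex of *gisantik:
Gakulic: start from *gisantik.
  rule 1 (vowel merger): gisantik → gisentik
  rule 2 (pre-nasal raising): gisentik → gisintik
  rule 3: no change — gisintik
  rule 4 (unconditioned shift): gisintik → gisinsik
  ⇒ Gakulic gisinsik
The regular Gakulic reflex would be 'gisinsik', but the attested form is 'giseysik'. The correspondence is irregular, so they are not cognates (the Gakulic form has a different source).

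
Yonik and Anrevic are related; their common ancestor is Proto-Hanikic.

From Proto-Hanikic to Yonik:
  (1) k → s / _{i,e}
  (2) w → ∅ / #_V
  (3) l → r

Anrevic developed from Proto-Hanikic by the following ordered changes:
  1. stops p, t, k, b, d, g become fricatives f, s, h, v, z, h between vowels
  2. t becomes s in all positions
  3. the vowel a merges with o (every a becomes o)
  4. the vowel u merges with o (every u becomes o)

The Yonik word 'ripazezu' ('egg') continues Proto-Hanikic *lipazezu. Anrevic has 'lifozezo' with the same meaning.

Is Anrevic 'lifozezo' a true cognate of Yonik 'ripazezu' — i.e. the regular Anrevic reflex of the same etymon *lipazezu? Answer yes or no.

yes

Derive the expected Anrevic reflex of *lipazezu:
Anrevic: *lipazezu
  lipazezu → lifazezu   [intervocalic lenition]
  lifazezu (rule 2 does not apply)
  lifazezu → lifozezu   [vowel merger]
  lifozezu → lifozezo   [vowel merger]
  giving Anrevic lifozezo.
Anrevic 'lifozezo' matches the regular reflex exactly, so the pair is cognate.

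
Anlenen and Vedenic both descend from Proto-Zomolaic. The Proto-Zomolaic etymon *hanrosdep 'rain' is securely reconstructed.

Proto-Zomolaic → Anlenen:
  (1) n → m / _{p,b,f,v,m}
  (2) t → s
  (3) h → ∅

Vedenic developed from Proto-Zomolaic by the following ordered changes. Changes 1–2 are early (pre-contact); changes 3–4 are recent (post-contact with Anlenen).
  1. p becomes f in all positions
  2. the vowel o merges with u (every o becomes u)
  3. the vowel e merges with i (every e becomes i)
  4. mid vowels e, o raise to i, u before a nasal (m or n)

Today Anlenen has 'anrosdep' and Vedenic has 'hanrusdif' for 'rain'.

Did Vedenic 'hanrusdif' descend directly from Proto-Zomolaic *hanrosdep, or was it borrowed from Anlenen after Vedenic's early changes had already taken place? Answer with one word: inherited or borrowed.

If inherited, *hanrosdep would pass through all of Vedenic's changes:
Vedenic: *hanrosdep
  hanrosdep → hanrosdef   [unconditioned shift]
  hanrosdef → hanrusdef   [vowel merger]
  hanrusdef → hanrusdif   [vowel merger]
  hanrusdif (rule 4 does not apply)
  giving Vedenic hanrusdif.
If borrowed from Anlenen 'anrosdep' after the early changes, it would undergo only the recent ones:
  rule 3 (vowel merger): anrosdep → anrosdip
  rule 4 (pre-nasal raising): no change (anrosdip)
  ⇒ as a loan: anrosdip
Vedenic 'hanrusdif' matches the inherited outcome exactly, so it is an inherited cognate, not a loan.

inherited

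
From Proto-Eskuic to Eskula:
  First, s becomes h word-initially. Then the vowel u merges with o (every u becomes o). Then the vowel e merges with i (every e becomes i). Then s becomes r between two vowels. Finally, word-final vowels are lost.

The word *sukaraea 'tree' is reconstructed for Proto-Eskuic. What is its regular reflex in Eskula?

Eskula: *sukaraea > hukaraea > hokaraea > hokaraia > hokarai  (by debuccalisation, vowel merger, vowel merger, apocope)

hokarai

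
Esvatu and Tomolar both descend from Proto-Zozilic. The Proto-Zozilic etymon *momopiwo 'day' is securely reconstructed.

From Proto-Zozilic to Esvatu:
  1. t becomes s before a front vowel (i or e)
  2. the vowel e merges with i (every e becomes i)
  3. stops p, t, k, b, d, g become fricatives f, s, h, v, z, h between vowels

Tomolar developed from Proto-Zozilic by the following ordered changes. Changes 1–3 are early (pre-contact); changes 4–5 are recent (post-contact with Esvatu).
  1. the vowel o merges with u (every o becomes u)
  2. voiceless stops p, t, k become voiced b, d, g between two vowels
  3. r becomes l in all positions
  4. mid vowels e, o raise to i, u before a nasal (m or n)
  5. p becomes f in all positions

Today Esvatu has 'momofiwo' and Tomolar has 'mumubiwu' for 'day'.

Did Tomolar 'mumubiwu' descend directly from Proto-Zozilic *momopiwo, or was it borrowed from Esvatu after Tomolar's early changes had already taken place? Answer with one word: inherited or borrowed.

inherited

If inherited, *momopiwo would pass through all of Tomolar's changes:
Tomolar: *momopiwo > mumupiwu > mumubiwu  (by vowel merger, intervocalic voicing)
If borrowed from Esvatu 'momofiwo' after the early changes, it would undergo only the recent ones:
  rule 4 (pre-nasal raising): momofiwo → mumofiwo
  rule 5 (unconditioned shift): no change (mumofiwo)
  ⇒ as a loan: mumofiwo
Tomolar 'mumubiwu' matches the inherited outcome exactly, so it is an inherited cognate, not a loan.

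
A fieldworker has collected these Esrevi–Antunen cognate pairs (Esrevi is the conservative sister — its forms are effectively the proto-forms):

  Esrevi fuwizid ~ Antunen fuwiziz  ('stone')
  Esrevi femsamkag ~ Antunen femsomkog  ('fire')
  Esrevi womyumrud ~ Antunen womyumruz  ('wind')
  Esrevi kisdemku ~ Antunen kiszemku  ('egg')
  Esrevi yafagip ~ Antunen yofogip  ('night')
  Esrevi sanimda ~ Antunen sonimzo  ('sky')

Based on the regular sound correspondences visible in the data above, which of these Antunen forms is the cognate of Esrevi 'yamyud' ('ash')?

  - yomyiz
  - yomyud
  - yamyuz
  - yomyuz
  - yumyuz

yomyuz

femsamkag ~ femsomkog — Esrevi a corresponds to Antunen o after a consonant, before a nasal.
fuwizid ~ fuwiziz, womyumrud ~ womyumruz — Esrevi d corresponds to Antunen z word-finally.
Applying these to Esrevi 'yamyud':
  yamyud → yomyud   (a→o after a consonant, before a nasal)
  yomyud → yomyuz   (d→z word-finally)
So the Antunen cognate is 'yomyuz'.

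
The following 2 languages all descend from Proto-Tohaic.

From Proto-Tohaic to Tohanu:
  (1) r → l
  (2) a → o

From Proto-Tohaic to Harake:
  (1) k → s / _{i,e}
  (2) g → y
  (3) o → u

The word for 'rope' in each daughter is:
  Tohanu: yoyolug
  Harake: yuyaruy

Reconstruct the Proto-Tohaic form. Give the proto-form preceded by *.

Position 4: Tohanu has o, Harake has a. Harake preserves a here (none of its changes turn any other segment into a), so the proto-segment is *a.
Position 2: Tohanu has o, Harake has u. Taking the neighbouring segments as reconstructed: Tohanu o could go back to *a or *o; Harake u could go back to *o or *u — the one source consistent with every daughter is *o.
This points to *yoyarug. Verify forward in each daughter:
Tohanu: *yoyarug
  yoyarug → yoyalug   [unconditioned shift]
  yoyalug → yoyolug   [vowel merger]
  giving Tohanu yoyolug.
Harake: start from *yoyarug.
  rule 1: no change — yoyarug
  rule 2 (unconditioned shift): yoyarug → yoyaruy
  rule 3 (vowel merger): yoyaruy → yuyaruy
  ⇒ Harake yuyaruy
Only *yoyarug yields all of Tohanu yoyolug, Harake yuyaruy.

*yoyarug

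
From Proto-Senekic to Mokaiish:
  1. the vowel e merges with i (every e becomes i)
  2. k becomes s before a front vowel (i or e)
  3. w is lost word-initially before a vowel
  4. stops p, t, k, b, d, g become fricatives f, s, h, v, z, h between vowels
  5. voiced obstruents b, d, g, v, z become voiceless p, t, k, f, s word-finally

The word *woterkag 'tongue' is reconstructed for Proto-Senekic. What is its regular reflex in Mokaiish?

Mokaiish: start from *woterkag.
  rule 1 (vowel merger): woterkag → wotirkag
  rule 2: no change — wotirkag
  rule 3 (glide loss): wotirkag → otirkag
  rule 4 (intervocalic lenition): otirkag → osirkag
  rule 5 (final devoicing): osirkag → osirkak
  ⇒ Mokaiish osirkak

osirkak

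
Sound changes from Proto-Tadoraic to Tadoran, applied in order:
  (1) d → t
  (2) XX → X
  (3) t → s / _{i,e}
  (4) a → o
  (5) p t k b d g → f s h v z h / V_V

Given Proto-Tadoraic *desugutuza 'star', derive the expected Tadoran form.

sesuhusuzo

Tadoran: *desugutuza > tesugutuza > sesugutuza > sesugutuzo > sesuhusuzo  (by unconditioned shift, palatalisation, vowel merger, intervocalic lenition)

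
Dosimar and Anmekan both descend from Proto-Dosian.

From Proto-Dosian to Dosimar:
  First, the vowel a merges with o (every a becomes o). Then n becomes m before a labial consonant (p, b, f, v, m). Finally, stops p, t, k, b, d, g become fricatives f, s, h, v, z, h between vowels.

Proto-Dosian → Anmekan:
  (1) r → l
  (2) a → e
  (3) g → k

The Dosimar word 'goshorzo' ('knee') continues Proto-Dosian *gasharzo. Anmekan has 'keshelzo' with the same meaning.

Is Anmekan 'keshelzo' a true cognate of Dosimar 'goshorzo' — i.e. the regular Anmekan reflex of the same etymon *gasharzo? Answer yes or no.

Derive the expected Anmekan reflex of *gasharzo:
Anmekan: *gasharzo > gashalzo > geshelzo > keshelzo  (by unconditioned shift, vowel merger, unconditioned shift)
Anmekan 'keshelzo' matches the regular reflex exactly, so the pair is cognate.

yes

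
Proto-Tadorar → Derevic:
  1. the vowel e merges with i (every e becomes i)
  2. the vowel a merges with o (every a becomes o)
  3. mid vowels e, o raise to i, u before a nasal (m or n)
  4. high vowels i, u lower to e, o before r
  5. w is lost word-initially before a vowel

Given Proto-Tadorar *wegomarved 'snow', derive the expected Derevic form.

igumorvid

Derevic: *wegomarved
  wegomarved → wigomarvid   [vowel merger]
  wigomarvid → wigomorvid   [vowel merger]
  wigomorvid → wigumorvid   [pre-nasal raising]
  wigumorvid (rule 4 does not apply)
  wigumorvid → igumorvid   [glide loss]
  giving Derevic igumorvid.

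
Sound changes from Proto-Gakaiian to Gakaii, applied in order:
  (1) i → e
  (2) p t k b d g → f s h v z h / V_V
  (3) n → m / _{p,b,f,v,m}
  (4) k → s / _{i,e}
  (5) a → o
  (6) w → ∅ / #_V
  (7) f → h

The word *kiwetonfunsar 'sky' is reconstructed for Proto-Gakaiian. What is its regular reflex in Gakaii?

sewesomhunsor

Gakaii: start from *kiwetonfunsar.
  rule 1 (vowel merger): kiwetonfunsar → kewetonfunsar
  rule 2 (intervocalic lenition): kewetonfunsar → kewesonfunsar
  rule 3 (nasal place assimilation): kewesonfunsar → kewesomfunsar
  rule 4 (palatalisation): kewesomfunsar → sewesomfunsar
  rule 5 (vowel merger): sewesomfunsar → sewesomfunsor
  rule 6: no change — sewesomfunsor
  rule 7 (unconditioned shift): sewesomfunsor → sewesomhunsor
  ⇒ Gakaii sewesomhunsor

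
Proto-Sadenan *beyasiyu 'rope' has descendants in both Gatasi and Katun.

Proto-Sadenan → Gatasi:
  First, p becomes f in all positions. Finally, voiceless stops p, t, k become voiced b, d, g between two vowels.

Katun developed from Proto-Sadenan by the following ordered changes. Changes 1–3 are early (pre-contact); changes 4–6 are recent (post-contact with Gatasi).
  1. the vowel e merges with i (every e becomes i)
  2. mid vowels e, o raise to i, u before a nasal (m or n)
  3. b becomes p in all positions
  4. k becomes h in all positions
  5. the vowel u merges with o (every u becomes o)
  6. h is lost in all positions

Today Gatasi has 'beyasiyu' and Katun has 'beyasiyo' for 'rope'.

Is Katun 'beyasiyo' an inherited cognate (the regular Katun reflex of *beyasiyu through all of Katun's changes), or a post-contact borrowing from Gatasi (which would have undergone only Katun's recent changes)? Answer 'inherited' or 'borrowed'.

If inherited, *beyasiyu would pass through all of Katun's changes:
Katun: *beyasiyu > biyasiyu > piyasiyu > piyasiyo  (by vowel merger, unconditioned shift, vowel merger)
If borrowed from Gatasi 'beyasiyu' after the early changes, it would undergo only the recent ones:
  rule 4 (unconditioned shift): no change (beyasiyu)
  rule 5 (vowel merger): beyasiyu → beyasiyo
  rule 6 (h-loss): no change (beyasiyo)
  ⇒ as a loan: beyasiyo
Katun 'beyasiyo' matches the loan outcome 'beyasiyo', not the inherited 'piyasiyo' — it skipped the early Katun changes, so it was borrowed from Gatasi.

borrowed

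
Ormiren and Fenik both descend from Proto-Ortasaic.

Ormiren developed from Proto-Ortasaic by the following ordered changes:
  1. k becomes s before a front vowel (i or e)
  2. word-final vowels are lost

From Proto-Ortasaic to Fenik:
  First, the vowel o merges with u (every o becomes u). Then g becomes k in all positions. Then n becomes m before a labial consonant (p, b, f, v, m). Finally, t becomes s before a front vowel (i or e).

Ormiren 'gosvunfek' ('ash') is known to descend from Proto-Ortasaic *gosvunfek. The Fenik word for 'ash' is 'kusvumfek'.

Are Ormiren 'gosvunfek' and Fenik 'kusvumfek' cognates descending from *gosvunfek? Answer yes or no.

Derive the expected Fenik reflex of *gosvunfek:
Fenik: *gosvunfek > gusvunfek > kusvunfek > kusvumfek  (by vowel merger, unconditioned shift, nasal place assimilation)
Fenik 'kusvumfek' matches the regular reflex exactly, so the pair is cognate.

yes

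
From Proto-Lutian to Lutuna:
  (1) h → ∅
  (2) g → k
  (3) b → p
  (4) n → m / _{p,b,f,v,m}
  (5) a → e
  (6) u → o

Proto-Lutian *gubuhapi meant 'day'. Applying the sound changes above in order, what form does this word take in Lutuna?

Lutuna: start from *gubuhapi.
  rule 1 (h-loss): gubuhapi → gubuapi
  rule 2 (unconditioned shift): gubuapi → kubuapi
  rule 3 (unconditioned shift): kubuapi → kupuapi
  rule 4: no change — kupuapi
  rule 5 (vowel merger): kupuapi → kupuepi
  rule 6 (vowel merger): kupuepi → kopoepi
  ⇒ Lutuna kopoepi

kopoepi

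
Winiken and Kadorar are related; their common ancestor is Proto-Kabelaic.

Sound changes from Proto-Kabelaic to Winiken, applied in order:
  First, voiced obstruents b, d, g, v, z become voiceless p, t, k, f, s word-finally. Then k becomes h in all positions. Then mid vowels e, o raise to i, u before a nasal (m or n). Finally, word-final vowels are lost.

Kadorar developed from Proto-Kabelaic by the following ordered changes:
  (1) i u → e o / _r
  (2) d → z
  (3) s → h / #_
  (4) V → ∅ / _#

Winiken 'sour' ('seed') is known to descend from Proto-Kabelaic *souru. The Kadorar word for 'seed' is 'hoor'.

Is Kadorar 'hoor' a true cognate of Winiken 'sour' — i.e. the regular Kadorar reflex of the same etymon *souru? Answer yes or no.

yes

Derive the expected Kadorar reflex of *souru:
Kadorar: *souru
  souru → sooru   [pre-rhotic lowering]
  sooru (rule 2 does not apply)
  sooru → hooru   [debuccalisation]
  hooru → hoor   [apocope]
  giving Kadorar hoor.
Kadorar 'hoor' matches the regular reflex exactly, so the pair is cognate.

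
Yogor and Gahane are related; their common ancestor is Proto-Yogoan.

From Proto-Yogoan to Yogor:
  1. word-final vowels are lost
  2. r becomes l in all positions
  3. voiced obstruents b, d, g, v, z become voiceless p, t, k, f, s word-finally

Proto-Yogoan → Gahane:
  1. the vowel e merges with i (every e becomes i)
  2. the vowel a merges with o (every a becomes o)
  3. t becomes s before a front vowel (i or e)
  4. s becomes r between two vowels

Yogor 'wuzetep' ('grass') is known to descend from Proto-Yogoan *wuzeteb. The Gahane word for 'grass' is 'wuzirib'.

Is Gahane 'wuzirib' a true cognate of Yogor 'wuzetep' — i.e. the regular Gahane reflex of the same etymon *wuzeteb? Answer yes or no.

Derive the expected Gahane reflex of *wuzeteb:
Gahane: start from *wuzeteb.
  rule 1 (vowel merger): wuzeteb → wuzitib
  rule 2: no change — wuzitib
  rule 3 (palatalisation): wuzitib → wuzisib
  rule 4 (rhotacism): wuzisib → wuzirib
  ⇒ Gahane wuzirib
Gahane 'wuzirib' matches the regular reflex exactly, so the pair is cognate.

yes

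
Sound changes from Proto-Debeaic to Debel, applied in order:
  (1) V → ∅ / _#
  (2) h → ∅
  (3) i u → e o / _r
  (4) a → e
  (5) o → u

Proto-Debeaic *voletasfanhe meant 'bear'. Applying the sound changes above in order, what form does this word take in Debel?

vuletesfen

Debel: *voletasfanhe > voletasfanh > voletasfan > voletesfen > vuletesfen  (by apocope, h-loss, vowel merger, vowel merger)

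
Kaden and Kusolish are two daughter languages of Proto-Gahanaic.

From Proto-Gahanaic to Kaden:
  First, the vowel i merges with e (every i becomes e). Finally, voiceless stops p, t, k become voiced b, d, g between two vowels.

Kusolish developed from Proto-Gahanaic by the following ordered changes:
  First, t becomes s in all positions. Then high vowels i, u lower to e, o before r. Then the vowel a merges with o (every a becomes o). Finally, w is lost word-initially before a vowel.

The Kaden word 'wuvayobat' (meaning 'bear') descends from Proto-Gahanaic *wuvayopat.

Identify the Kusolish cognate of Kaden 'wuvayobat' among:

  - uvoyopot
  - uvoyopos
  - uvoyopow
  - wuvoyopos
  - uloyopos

uvoyopos

Kusolish: *wuvayopat
  wuvayopat → wuvayopas   [unconditioned shift]
  wuvayopas (rule 2 does not apply)
  wuvayopas → wuvoyopos   [vowel merger]
  wuvoyopos → uvoyopos   [glide loss]
  giving Kusolish uvoyopos.
Only 'uvoyopos' matches the regular Kusolish development of *wuvayopat.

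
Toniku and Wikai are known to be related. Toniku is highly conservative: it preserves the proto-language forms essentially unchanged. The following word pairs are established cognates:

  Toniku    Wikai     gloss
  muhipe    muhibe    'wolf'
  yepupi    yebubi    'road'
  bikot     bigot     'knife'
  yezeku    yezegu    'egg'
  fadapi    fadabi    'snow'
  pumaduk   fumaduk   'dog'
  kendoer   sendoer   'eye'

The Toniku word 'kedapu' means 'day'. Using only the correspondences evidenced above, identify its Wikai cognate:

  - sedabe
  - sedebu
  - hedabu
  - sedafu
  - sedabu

sedabu

kendoer ~ sendoer — Toniku k corresponds to Wikai s word-initially before a front vowel.
yepupi ~ yebubi — Toniku p corresponds to Wikai b between vowels (before a back vowel).
Applying these to Toniku 'kedapu':
  kedapu → sedapu   (k→s word-initially before a front vowel)
  sedapu → sedabu   (p→b between vowels (before a back vowel))
So the Wikai cognate is 'sedabu'.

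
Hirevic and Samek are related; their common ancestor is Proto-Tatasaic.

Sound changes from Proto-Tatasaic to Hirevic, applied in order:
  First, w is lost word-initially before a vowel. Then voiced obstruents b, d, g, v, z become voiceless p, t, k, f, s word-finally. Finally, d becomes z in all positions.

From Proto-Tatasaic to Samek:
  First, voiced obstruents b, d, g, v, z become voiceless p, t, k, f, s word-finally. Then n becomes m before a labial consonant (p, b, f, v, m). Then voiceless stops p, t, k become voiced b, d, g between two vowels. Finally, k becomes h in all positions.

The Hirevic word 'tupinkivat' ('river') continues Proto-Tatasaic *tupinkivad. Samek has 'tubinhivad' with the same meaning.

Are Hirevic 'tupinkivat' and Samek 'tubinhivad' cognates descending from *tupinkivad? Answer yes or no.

Derive the expected Samek reflex of *tupinkivad:
Samek: *tupinkivad > tupinkivat > tubinkivat > tubinhivat  (by final devoicing, intervocalic voicing, unconditioned shift)
The regular Samek reflex would be 'tubinhivat', but the attested form is 'tubinhivad'. The correspondence is irregular, so they are not cognates (the Samek form has a different source).

no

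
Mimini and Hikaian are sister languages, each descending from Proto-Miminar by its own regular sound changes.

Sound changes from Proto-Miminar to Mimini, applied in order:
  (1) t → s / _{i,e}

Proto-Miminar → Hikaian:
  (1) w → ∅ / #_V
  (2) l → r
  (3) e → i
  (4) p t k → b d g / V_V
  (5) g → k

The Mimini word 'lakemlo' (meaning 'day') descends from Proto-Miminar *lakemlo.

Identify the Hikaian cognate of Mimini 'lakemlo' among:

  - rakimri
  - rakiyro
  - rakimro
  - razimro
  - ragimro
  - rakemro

rakimro

Hikaian: *lakemlo > rakemro > rakimro > ragimro > rakimro  (by unconditioned shift, vowel merger, intervocalic voicing, unconditioned shift)
Among the options, 'rakimro' alone shows every Hikaian change applied in order.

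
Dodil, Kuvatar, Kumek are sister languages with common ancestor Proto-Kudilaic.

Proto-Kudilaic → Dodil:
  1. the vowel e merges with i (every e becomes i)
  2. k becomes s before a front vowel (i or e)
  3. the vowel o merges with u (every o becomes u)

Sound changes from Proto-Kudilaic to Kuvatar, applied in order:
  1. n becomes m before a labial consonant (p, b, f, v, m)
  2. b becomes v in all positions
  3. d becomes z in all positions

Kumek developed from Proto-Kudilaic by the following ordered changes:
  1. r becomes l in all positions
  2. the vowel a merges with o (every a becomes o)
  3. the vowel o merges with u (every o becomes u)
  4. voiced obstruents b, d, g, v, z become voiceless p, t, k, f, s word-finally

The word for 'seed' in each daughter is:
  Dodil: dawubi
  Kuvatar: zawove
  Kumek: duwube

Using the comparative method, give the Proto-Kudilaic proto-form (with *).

Position 5: Dodil has b, Kuvatar has v, Kumek has b. Dodil preserves b here (none of its changes turn any other segment into b), so the proto-segment is *b.
Position 6: Dodil has i, Kuvatar has e, Kumek has e. Kuvatar preserves e here (none of its changes turn any other segment into e), so the proto-segment is *e.
Position 4: Dodil has u, Kuvatar has o, Kumek has u. Kuvatar preserves o here (none of its changes turn any other segment into o), so the proto-segment is *o.
Continuing position by position gives *dawobe; check it forward:
Dodil: *dawobe
  dawobe → dawobi   [vowel merger]
  dawobi (rule 2 does not apply)
  dawobi → dawubi   [vowel merger]
  giving Dodil dawubi.
Kuvatar: start from *dawobe.
  rule 1: no change — dawobe
  rule 2 (unconditioned shift): dawobe → dawove
  rule 3 (unconditioned shift): dawove → zawove
  ⇒ Kuvatar zawove
Kumek: start from *dawobe.
  rule 1: no change — dawobe
  rule 2 (vowel merger): dawobe → dowobe
  rule 3 (vowel merger): dowobe → duwube
  rule 4: no change — duwube
  ⇒ Kumek duwube
*dawobe is the unique common source.

*dawobe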